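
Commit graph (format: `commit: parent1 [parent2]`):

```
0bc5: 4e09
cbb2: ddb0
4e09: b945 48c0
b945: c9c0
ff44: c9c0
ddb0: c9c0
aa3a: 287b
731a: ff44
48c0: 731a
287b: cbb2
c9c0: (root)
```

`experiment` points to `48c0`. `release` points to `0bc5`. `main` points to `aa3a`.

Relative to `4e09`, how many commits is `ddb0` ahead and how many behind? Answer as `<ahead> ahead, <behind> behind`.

1 ahead, 5 behind

Reachable from ddb0: {c9c0, ddb0}.
Reachable from 4e09: {48c0, 4e09, 731a, b945, c9c0, ff44}.
Only in ddb0's history (ahead): {ddb0} — 1.
Only in 4e09's history (behind): {48c0, 4e09, 731a, b945, ff44} — 5.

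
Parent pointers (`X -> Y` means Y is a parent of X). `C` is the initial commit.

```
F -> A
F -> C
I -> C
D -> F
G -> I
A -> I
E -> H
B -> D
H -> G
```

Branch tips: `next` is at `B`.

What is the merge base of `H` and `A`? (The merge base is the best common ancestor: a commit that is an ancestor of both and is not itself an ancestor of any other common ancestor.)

I

Ancestors of H: {C, G, H, I}.
Ancestors of A: {A, C, I}.
Common ancestors: {C, I}.
Among these, I is not an ancestor of any other common ancestor — it is the merge base.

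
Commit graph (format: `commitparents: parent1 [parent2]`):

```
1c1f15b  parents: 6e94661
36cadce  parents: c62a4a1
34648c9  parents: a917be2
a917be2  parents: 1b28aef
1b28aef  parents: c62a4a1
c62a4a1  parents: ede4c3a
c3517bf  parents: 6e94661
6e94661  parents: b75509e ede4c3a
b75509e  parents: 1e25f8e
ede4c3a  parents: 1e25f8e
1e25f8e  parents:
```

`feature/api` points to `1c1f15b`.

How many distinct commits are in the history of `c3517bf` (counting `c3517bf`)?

5

Walking parent pointers from c3517bf: reachable set = {1e25f8e, 6e94661, b75509e, c3517bf, ede4c3a}.
That is 5 commits.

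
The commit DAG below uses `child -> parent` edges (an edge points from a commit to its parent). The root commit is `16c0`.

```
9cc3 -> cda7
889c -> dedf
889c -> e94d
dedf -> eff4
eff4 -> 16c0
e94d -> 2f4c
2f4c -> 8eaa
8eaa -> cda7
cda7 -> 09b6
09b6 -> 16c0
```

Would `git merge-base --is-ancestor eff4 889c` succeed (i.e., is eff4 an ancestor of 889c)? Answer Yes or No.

Ancestors of 889c (commits reachable by following parents): {09b6, 16c0, 2f4c, 889c, 8eaa, cda7, dedf, e94d, eff4}.
eff4 is in that set, so it is an ancestor of 889c.

Yes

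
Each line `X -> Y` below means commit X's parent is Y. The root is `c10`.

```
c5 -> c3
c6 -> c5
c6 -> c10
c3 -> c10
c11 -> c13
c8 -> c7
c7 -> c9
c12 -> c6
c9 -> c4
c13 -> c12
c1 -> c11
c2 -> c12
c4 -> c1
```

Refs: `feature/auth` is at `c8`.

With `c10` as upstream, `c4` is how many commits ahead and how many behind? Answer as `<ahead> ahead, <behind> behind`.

Reachable from c4: {c1, c10, c11, c12, c13, c3, c4, c5, c6}.
Reachable from c10: {c10}.
Only in c4's history (ahead): {c1, c11, c12, c13, c3, c4, c5, c6} — 8.
Only in c10's history (behind): {} — 0.

8 ahead, 0 behind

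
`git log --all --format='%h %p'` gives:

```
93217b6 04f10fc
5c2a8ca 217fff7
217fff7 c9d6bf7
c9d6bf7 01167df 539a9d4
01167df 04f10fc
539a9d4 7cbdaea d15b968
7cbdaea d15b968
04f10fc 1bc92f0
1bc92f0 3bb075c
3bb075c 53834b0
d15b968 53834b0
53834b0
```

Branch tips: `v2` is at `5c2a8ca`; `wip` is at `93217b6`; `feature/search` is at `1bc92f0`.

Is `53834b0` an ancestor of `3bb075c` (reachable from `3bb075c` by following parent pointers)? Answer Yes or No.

Ancestors of 3bb075c (commits reachable by following parents): {3bb075c, 53834b0}.
53834b0 is in that set, so it is an ancestor of 3bb075c.

Yes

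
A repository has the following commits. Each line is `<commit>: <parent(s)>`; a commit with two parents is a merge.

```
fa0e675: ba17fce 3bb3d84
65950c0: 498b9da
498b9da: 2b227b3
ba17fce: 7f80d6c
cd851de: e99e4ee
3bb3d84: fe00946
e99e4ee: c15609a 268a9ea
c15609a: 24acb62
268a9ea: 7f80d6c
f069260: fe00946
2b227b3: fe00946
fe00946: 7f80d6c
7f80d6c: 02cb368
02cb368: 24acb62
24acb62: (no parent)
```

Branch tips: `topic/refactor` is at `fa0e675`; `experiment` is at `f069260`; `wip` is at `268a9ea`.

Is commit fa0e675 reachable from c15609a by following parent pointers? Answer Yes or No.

No

Ancestors of c15609a: {24acb62, c15609a}.
fa0e675 is not in that set, so it is not an ancestor of c15609a.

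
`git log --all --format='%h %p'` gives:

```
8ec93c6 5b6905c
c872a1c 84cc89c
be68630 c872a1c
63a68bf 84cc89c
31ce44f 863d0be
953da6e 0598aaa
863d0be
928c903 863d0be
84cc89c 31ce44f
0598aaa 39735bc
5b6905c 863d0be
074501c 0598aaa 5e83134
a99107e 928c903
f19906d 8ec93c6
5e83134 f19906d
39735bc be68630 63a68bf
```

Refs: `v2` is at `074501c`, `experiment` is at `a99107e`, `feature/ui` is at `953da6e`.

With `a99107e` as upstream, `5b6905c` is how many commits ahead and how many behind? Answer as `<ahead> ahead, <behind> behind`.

1 ahead, 2 behind

Reachable from 5b6905c: {5b6905c, 863d0be}.
Reachable from a99107e: {863d0be, 928c903, a99107e}.
Only in 5b6905c's history (ahead): {5b6905c} — 1.
Only in a99107e's history (behind): {928c903, a99107e} — 2.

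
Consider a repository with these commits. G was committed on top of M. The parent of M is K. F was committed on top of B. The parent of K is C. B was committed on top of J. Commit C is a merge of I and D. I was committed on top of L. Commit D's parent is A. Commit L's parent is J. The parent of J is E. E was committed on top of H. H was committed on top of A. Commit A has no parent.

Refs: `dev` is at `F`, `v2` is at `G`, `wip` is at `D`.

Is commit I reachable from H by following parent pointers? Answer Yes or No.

No

Ancestors of H: {A, H}.
I is not in that set, so it is not an ancestor of H.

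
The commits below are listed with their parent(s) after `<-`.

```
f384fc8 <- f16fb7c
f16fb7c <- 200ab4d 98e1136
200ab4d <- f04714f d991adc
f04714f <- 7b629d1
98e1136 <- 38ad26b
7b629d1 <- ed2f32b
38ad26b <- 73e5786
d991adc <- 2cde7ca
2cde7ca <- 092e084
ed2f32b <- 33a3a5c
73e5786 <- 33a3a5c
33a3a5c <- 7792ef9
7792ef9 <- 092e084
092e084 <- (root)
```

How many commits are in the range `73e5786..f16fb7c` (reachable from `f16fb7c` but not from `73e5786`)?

Reachable from f16fb7c: {092e084, 200ab4d, 2cde7ca, 33a3a5c, 38ad26b, 73e5786, 7792ef9, 7b629d1, 98e1136, d991adc, ed2f32b, f04714f, f16fb7c}.
Reachable from 73e5786: {092e084, 33a3a5c, 73e5786, 7792ef9}.
In f16fb7c's history but not 73e5786's: {200ab4d, 2cde7ca, 38ad26b, 7b629d1, 98e1136, d991adc, ed2f32b, f04714f, f16fb7c} — 9 commits.

9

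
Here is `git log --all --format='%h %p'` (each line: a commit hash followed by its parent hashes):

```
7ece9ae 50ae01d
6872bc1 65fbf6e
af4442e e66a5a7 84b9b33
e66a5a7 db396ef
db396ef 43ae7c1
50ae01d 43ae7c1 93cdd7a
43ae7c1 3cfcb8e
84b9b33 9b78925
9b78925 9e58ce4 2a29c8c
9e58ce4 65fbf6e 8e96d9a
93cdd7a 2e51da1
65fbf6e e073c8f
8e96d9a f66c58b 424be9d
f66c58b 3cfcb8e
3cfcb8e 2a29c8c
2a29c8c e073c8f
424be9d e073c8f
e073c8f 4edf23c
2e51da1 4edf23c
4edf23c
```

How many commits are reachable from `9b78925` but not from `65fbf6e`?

Reachable from 9b78925: {2a29c8c, 3cfcb8e, 424be9d, 4edf23c, 65fbf6e, 8e96d9a, 9b78925, 9e58ce4, e073c8f, f66c58b}.
Reachable from 65fbf6e: {4edf23c, 65fbf6e, e073c8f}.
In 9b78925's history but not 65fbf6e's: {2a29c8c, 3cfcb8e, 424be9d, 8e96d9a, 9b78925, 9e58ce4, f66c58b} — 7 commits.

7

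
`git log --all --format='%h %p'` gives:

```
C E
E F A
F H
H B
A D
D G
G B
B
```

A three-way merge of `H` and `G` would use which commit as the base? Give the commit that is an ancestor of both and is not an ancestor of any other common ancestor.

Ancestors of H: {B, H}.
Ancestors of G: {B, G}.
Common ancestors: {B}.
The only common ancestor is B, so it is the merge base.

B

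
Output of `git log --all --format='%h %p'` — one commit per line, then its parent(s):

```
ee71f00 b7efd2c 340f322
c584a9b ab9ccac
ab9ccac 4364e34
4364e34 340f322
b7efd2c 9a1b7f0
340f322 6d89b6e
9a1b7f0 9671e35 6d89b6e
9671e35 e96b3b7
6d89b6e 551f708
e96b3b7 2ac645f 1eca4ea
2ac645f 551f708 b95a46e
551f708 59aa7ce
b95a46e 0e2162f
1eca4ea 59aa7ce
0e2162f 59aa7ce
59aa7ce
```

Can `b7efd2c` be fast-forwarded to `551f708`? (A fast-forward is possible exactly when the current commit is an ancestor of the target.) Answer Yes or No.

No

A fast-forward from b7efd2c to 551f708 is possible iff b7efd2c is an ancestor of 551f708.
Ancestors of 551f708: {551f708, 59aa7ce}.
b7efd2c is not among them, so fast-forward is not possible.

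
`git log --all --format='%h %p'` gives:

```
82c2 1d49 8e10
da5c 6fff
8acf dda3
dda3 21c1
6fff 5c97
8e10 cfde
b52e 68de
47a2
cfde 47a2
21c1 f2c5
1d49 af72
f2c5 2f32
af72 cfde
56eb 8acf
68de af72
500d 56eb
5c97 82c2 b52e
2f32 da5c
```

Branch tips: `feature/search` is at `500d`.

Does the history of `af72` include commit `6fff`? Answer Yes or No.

Ancestors of af72: {47a2, af72, cfde}.
6fff is not in that set, so it is not an ancestor of af72.

No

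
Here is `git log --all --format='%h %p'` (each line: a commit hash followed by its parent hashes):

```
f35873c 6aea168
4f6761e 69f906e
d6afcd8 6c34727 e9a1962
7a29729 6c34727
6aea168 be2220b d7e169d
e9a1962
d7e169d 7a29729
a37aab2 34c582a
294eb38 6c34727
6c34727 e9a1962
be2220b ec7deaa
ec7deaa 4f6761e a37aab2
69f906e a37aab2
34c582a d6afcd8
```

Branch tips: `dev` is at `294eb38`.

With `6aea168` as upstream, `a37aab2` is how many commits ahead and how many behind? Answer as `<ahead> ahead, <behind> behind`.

0 ahead, 7 behind

Reachable from a37aab2: {34c582a, 6c34727, a37aab2, d6afcd8, e9a1962}.
Reachable from 6aea168: {34c582a, 4f6761e, 69f906e, 6aea168, 6c34727, 7a29729, a37aab2, be2220b, d6afcd8, d7e169d, e9a1962, ec7deaa}.
Only in a37aab2's history (ahead): {} — 0.
Only in 6aea168's history (behind): {4f6761e, 69f906e, 6aea168, 7a29729, be2220b, d7e169d, ec7deaa} — 7.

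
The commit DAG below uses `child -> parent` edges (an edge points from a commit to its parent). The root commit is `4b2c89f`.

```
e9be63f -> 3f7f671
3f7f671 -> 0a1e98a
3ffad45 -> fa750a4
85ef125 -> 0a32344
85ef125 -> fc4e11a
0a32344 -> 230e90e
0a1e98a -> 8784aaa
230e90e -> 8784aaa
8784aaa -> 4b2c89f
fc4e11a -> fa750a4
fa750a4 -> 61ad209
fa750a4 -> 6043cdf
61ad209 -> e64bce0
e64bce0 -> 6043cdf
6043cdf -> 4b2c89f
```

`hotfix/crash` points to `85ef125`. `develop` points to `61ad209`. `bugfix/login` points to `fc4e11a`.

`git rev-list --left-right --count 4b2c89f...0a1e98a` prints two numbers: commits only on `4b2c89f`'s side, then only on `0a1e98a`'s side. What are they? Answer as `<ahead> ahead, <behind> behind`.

Reachable from 4b2c89f: {4b2c89f}.
Reachable from 0a1e98a: {0a1e98a, 4b2c89f, 8784aaa}.
Only in 4b2c89f's history (ahead): {} — 0.
Only in 0a1e98a's history (behind): {0a1e98a, 8784aaa} — 2.

0 ahead, 2 behind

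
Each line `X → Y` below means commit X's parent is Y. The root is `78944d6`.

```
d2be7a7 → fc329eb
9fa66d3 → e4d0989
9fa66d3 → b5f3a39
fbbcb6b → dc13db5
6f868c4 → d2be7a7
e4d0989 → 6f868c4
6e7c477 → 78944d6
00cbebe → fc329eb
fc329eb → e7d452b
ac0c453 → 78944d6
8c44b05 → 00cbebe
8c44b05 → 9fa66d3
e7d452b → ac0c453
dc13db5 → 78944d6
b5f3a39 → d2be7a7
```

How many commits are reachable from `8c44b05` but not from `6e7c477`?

Reachable from 8c44b05: {00cbebe, 6f868c4, 78944d6, 8c44b05, 9fa66d3, ac0c453, b5f3a39, d2be7a7, e4d0989, e7d452b, fc329eb}.
Reachable from 6e7c477: {6e7c477, 78944d6}.
In 8c44b05's history but not 6e7c477's: {00cbebe, 6f868c4, 8c44b05, 9fa66d3, ac0c453, b5f3a39, d2be7a7, e4d0989, e7d452b, fc329eb} — 10 commits.

10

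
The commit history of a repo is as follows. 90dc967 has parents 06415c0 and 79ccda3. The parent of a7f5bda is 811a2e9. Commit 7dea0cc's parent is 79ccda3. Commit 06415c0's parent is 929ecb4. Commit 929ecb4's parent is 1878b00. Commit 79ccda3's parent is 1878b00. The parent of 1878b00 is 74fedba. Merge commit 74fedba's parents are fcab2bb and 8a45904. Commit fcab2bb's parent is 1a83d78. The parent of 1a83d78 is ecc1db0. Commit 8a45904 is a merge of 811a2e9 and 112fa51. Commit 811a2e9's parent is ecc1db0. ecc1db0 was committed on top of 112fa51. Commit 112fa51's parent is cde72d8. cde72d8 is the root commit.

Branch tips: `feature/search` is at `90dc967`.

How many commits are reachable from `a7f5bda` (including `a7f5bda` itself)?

Walking parent pointers from a7f5bda: reachable set = {112fa51, 811a2e9, a7f5bda, cde72d8, ecc1db0}.
That is 5 commits.

5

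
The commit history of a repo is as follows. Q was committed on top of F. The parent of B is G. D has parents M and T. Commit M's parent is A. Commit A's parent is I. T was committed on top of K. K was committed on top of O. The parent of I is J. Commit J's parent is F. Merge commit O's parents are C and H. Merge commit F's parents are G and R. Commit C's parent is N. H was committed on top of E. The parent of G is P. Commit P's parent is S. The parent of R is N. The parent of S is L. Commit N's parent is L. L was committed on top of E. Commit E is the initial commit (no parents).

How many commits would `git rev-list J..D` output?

9

Reachable from D: {A, C, D, E, F, G, H, I, J, K, L, M, N, O, P, R, S, T}.
Reachable from J: {E, F, G, J, L, N, P, R, S}.
In D's history but not J's: {A, C, D, H, I, K, M, O, T} — 9 commits.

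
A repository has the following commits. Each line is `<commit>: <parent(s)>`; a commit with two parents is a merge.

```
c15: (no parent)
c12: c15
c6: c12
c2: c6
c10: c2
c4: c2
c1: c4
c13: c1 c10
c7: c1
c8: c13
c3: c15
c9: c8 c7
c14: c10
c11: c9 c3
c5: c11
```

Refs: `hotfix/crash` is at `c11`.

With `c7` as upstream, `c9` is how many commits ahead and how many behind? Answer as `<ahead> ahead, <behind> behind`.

4 ahead, 0 behind

Reachable from c9: {c1, c10, c12, c13, c15, c2, c4, c6, c7, c8, c9}.
Reachable from c7: {c1, c12, c15, c2, c4, c6, c7}.
Only in c9's history (ahead): {c10, c13, c8, c9} — 4.
Only in c7's history (behind): {} — 0.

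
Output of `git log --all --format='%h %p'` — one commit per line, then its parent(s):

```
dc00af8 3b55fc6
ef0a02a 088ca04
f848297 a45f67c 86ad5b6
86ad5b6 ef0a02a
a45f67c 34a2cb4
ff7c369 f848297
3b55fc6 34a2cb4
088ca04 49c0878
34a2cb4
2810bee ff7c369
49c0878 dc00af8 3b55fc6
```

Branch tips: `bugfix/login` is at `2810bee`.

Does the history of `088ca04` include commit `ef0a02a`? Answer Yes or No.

No

Ancestors of 088ca04: {088ca04, 34a2cb4, 3b55fc6, 49c0878, dc00af8}.
ef0a02a is not in that set, so it is not an ancestor of 088ca04.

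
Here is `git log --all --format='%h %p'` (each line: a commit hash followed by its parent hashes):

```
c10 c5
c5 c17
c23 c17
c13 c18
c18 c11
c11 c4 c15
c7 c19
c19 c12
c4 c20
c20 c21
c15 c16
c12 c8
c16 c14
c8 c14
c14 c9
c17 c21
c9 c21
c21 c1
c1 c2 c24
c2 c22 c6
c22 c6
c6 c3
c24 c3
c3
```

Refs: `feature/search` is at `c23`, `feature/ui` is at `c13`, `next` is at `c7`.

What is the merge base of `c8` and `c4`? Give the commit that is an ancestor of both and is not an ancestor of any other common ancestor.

c21

Ancestors of c8: {c1, c14, c2, c21, c22, c24, c3, c6, c8, c9}.
Ancestors of c4: {c1, c2, c20, c21, c22, c24, c3, c4, c6}.
Common ancestors: {c1, c2, c21, c22, c24, c3, c6}.
Among these, c21 is not an ancestor of any other common ancestor — it is the merge base.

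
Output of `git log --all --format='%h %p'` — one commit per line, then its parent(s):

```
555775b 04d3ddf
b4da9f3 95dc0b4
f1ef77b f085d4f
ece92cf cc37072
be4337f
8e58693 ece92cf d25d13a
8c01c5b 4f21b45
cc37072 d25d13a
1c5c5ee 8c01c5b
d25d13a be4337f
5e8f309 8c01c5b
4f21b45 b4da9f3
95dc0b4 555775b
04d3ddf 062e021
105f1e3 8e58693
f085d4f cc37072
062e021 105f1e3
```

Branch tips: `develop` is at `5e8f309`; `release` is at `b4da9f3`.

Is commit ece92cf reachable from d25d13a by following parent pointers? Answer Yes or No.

Ancestors of d25d13a: {be4337f, d25d13a}.
ece92cf is not in that set, so it is not an ancestor of d25d13a.

No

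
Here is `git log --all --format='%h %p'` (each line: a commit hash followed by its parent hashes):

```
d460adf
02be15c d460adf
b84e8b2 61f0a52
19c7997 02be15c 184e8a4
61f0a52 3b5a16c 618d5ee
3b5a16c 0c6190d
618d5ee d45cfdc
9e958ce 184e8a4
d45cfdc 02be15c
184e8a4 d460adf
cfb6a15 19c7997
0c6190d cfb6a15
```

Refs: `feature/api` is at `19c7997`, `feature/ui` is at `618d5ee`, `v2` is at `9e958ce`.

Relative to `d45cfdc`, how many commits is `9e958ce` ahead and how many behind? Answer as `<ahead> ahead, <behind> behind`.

2 ahead, 2 behind

Reachable from 9e958ce: {184e8a4, 9e958ce, d460adf}.
Reachable from d45cfdc: {02be15c, d45cfdc, d460adf}.
Only in 9e958ce's history (ahead): {184e8a4, 9e958ce} — 2.
Only in d45cfdc's history (behind): {02be15c, d45cfdc} — 2.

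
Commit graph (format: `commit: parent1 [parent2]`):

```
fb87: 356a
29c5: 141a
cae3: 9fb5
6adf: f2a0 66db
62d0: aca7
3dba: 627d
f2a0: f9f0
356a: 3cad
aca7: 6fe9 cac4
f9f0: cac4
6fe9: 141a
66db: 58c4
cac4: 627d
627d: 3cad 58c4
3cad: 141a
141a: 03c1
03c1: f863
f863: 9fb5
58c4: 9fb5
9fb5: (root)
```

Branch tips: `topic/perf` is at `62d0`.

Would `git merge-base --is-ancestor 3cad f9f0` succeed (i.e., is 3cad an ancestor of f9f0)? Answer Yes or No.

Ancestors of f9f0 (commits reachable by following parents): {03c1, 141a, 3cad, 58c4, 627d, 9fb5, cac4, f863, f9f0}.
3cad is in that set, so it is an ancestor of f9f0.

Yes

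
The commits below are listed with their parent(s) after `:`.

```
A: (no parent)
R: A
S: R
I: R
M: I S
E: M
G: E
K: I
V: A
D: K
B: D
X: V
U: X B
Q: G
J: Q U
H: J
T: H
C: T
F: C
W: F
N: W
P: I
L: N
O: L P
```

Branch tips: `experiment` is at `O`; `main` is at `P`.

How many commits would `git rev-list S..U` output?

Reachable from U: {A, B, D, I, K, R, U, V, X}.
Reachable from S: {A, R, S}.
In U's history but not S's: {B, D, I, K, U, V, X} — 7 commits.

7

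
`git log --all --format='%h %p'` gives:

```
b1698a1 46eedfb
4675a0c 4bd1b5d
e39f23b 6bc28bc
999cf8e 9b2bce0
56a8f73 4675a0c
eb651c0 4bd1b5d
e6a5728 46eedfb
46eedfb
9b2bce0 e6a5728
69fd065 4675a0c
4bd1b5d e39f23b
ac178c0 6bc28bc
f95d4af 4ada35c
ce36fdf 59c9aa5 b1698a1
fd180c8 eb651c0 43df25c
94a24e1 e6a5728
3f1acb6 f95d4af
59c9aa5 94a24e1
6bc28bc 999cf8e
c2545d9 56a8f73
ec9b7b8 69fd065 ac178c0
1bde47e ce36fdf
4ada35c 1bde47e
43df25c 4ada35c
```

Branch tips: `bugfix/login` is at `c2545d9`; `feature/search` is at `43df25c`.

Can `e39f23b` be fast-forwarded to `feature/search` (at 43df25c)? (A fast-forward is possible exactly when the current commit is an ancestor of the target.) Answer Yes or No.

No

A fast-forward from e39f23b to 43df25c is possible iff e39f23b is an ancestor of 43df25c.
Ancestors of 43df25c: {1bde47e, 43df25c, 46eedfb, 4ada35c, 59c9aa5, 94a24e1, b1698a1, ce36fdf, e6a5728}.
e39f23b is not among them, so fast-forward is not possible.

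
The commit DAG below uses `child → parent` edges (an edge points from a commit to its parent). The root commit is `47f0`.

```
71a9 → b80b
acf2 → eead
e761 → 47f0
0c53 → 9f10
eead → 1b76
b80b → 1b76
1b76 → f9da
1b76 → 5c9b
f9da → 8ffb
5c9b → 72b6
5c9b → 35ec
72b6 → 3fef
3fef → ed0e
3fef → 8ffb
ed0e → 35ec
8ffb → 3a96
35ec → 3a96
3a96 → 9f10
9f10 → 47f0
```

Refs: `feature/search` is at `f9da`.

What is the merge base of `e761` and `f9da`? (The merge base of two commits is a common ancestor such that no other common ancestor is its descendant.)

47f0

Ancestors of e761: {47f0, e761}.
Ancestors of f9da: {3a96, 47f0, 8ffb, 9f10, f9da}.
Common ancestors: {47f0}.
The only common ancestor is 47f0, so it is the merge base.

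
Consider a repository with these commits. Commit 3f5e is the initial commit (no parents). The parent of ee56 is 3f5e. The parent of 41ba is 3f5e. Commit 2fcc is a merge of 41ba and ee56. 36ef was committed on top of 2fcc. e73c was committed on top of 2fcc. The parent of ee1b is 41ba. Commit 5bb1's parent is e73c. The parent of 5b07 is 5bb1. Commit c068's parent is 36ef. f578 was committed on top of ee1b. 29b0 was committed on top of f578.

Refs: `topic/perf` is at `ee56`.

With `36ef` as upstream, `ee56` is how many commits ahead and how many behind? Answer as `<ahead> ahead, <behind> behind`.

0 ahead, 3 behind

Reachable from ee56: {3f5e, ee56}.
Reachable from 36ef: {2fcc, 36ef, 3f5e, 41ba, ee56}.
Only in ee56's history (ahead): {} — 0.
Only in 36ef's history (behind): {2fcc, 36ef, 41ba} — 3.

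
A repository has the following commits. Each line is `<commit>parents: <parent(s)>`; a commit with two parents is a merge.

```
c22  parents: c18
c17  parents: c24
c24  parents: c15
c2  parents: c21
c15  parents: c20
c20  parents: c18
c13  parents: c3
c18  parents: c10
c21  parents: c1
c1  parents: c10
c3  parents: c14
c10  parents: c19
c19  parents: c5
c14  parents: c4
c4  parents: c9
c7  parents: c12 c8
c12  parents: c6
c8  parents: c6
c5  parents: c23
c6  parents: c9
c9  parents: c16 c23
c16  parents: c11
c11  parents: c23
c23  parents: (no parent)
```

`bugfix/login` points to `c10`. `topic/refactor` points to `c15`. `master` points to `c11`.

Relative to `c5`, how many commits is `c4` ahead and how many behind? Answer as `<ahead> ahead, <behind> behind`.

Reachable from c4: {c11, c16, c23, c4, c9}.
Reachable from c5: {c23, c5}.
Only in c4's history (ahead): {c11, c16, c4, c9} — 4.
Only in c5's history (behind): {c5} — 1.

4 ahead, 1 behind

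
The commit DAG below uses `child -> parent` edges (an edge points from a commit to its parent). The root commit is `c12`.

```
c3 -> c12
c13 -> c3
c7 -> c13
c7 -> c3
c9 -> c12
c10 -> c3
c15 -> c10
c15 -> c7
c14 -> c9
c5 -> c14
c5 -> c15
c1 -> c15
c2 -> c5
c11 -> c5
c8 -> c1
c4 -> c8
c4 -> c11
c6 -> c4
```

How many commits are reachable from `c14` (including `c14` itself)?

3

Walking parent pointers from c14: reachable set = {c12, c14, c9}.
That is 3 commits.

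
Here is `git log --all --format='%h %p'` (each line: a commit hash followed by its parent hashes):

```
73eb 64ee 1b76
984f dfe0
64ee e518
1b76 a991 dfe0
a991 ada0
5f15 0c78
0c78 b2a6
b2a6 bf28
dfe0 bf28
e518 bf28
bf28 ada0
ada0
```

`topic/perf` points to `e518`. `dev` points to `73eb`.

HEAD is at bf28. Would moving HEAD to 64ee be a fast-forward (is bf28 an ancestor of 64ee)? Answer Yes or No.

A fast-forward from bf28 to 64ee is possible iff bf28 is an ancestor of 64ee.
Ancestors of 64ee: {64ee, ada0, bf28, e518}.
bf28 is among them, so fast-forward is possible.

Yes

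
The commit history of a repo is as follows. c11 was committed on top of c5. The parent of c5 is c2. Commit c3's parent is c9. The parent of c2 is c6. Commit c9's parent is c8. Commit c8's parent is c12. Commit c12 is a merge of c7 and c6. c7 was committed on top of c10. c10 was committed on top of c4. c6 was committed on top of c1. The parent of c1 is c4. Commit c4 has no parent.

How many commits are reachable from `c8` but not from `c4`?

6

Reachable from c8: {c1, c10, c12, c4, c6, c7, c8}.
Reachable from c4: {c4}.
In c8's history but not c4's: {c1, c10, c12, c6, c7, c8} — 6 commits.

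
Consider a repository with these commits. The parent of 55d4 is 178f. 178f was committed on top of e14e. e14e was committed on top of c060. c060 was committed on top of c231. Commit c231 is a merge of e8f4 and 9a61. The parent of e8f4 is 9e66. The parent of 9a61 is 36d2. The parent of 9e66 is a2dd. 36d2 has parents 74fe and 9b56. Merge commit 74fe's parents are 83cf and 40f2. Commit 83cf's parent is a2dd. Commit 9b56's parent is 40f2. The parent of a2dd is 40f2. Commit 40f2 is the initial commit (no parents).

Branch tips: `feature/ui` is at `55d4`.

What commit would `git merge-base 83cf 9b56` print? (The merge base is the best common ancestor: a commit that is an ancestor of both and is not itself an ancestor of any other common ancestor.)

40f2

Ancestors of 83cf: {40f2, 83cf, a2dd}.
Ancestors of 9b56: {40f2, 9b56}.
Common ancestors: {40f2}.
The only common ancestor is 40f2, so it is the merge base.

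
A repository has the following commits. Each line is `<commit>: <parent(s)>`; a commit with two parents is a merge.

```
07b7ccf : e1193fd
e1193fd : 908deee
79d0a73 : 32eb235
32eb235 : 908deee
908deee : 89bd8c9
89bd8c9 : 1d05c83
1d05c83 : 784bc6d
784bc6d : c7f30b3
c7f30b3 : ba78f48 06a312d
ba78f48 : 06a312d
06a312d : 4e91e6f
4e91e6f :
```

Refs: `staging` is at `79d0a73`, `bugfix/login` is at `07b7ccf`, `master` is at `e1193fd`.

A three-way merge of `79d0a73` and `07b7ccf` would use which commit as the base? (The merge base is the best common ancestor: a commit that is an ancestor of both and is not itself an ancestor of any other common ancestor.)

Ancestors of 79d0a73: {06a312d, 1d05c83, 32eb235, 4e91e6f, 784bc6d, 79d0a73, 89bd8c9, 908deee, ba78f48, c7f30b3}.
Ancestors of 07b7ccf: {06a312d, 07b7ccf, 1d05c83, 4e91e6f, 784bc6d, 89bd8c9, 908deee, ba78f48, c7f30b3, e1193fd}.
Common ancestors: {06a312d, 1d05c83, 4e91e6f, 784bc6d, 89bd8c9, 908deee, ba78f48, c7f30b3}.
Among these, 908deee is not an ancestor of any other common ancestor — it is the merge base.

908deee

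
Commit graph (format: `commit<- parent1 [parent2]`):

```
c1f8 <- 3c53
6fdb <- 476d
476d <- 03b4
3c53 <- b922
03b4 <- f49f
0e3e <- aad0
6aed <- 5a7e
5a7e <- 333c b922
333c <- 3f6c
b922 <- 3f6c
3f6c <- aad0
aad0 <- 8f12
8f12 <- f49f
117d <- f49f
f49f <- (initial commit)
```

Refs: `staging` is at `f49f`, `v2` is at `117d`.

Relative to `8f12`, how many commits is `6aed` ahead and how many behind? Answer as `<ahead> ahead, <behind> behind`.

Reachable from 6aed: {333c, 3f6c, 5a7e, 6aed, 8f12, aad0, b922, f49f}.
Reachable from 8f12: {8f12, f49f}.
Only in 6aed's history (ahead): {333c, 3f6c, 5a7e, 6aed, aad0, b922} — 6.
Only in 8f12's history (behind): {} — 0.

6 ahead, 0 behind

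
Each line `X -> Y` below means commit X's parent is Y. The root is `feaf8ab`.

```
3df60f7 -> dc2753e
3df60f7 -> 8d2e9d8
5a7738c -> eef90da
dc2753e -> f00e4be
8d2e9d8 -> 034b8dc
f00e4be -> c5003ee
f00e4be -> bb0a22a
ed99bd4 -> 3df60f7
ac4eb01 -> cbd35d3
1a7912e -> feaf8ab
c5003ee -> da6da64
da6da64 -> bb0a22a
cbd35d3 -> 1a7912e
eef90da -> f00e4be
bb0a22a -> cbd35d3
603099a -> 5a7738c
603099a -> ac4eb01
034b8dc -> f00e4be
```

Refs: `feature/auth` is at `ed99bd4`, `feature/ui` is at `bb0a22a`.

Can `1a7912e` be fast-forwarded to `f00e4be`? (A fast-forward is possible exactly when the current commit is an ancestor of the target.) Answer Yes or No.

A fast-forward from 1a7912e to f00e4be is possible iff 1a7912e is an ancestor of f00e4be.
Ancestors of f00e4be: {1a7912e, bb0a22a, c5003ee, cbd35d3, da6da64, f00e4be, feaf8ab}.
1a7912e is among them, so fast-forward is possible.

Yes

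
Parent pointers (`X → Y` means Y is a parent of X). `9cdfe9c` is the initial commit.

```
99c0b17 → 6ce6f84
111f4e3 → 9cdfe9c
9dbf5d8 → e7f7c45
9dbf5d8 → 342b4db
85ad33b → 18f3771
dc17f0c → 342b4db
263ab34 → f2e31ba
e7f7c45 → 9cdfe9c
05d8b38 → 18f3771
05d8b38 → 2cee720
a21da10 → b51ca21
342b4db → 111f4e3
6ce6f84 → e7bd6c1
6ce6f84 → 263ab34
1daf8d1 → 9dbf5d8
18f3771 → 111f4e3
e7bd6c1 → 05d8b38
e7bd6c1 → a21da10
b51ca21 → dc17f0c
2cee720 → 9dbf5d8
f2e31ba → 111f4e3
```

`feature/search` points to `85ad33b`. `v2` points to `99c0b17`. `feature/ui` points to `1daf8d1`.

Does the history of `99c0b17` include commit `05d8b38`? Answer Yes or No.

Yes

Ancestors of 99c0b17 (commits reachable by following parents): {05d8b38, 111f4e3, 18f3771, 263ab34, 2cee720, 342b4db, 6ce6f84, 99c0b17, 9cdfe9c, 9dbf5d8, a21da10, b51ca21, dc17f0c, e7bd6c1, e7f7c45, f2e31ba}.
05d8b38 is in that set, so it is an ancestor of 99c0b17.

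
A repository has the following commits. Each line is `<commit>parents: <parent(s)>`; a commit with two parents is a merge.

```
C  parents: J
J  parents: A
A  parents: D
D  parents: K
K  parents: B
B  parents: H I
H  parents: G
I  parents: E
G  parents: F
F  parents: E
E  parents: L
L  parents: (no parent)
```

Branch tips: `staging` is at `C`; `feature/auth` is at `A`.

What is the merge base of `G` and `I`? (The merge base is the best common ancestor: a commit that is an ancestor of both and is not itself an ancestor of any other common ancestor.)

Ancestors of G: {E, F, G, L}.
Ancestors of I: {E, I, L}.
Common ancestors: {E, L}.
Among these, E is not an ancestor of any other common ancestor — it is the merge base.

E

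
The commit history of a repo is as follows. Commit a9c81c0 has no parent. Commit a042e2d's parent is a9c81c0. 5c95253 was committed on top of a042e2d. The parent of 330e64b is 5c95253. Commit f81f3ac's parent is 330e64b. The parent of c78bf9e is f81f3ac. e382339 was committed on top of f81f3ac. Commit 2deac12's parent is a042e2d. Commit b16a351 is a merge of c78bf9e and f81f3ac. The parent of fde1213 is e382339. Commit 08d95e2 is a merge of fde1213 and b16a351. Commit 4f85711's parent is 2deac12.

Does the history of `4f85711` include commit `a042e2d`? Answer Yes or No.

Ancestors of 4f85711 (commits reachable by following parents): {2deac12, 4f85711, a042e2d, a9c81c0}.
a042e2d is in that set, so it is an ancestor of 4f85711.

Yes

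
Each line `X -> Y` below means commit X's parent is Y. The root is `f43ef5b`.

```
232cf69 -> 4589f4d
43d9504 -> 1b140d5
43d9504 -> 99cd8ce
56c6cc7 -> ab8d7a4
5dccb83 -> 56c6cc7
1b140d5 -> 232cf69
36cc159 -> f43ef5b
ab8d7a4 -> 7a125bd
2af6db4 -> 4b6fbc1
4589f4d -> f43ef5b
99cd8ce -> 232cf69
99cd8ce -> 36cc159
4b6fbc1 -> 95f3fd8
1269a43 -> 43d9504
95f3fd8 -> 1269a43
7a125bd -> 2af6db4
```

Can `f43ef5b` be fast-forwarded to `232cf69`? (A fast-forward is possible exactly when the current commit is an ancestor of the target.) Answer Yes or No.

Yes

A fast-forward from f43ef5b to 232cf69 is possible iff f43ef5b is an ancestor of 232cf69.
Ancestors of 232cf69: {232cf69, 4589f4d, f43ef5b}.
f43ef5b is among them, so fast-forward is possible.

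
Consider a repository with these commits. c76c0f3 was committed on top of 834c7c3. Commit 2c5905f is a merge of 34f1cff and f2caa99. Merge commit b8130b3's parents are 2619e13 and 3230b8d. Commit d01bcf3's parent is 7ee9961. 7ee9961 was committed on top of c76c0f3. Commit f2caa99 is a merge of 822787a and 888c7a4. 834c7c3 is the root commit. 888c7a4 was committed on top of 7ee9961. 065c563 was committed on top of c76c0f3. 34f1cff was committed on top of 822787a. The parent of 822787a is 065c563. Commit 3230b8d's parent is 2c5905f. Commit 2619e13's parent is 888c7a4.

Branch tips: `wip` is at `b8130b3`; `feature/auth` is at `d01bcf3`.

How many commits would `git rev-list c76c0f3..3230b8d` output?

8

Reachable from 3230b8d: {065c563, 2c5905f, 3230b8d, 34f1cff, 7ee9961, 822787a, 834c7c3, 888c7a4, c76c0f3, f2caa99}.
Reachable from c76c0f3: {834c7c3, c76c0f3}.
In 3230b8d's history but not c76c0f3's: {065c563, 2c5905f, 3230b8d, 34f1cff, 7ee9961, 822787a, 888c7a4, f2caa99} — 8 commits.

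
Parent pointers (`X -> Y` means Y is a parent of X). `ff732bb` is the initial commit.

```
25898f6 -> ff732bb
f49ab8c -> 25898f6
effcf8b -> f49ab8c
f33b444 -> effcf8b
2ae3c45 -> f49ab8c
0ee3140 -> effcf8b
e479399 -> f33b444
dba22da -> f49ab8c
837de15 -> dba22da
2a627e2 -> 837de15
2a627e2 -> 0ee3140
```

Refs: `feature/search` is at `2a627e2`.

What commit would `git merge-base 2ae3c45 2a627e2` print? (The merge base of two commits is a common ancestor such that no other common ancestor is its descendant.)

Ancestors of 2ae3c45: {25898f6, 2ae3c45, f49ab8c, ff732bb}.
Ancestors of 2a627e2: {0ee3140, 25898f6, 2a627e2, 837de15, dba22da, effcf8b, f49ab8c, ff732bb}.
Common ancestors: {25898f6, f49ab8c, ff732bb}.
Among these, f49ab8c is not an ancestor of any other common ancestor — it is the merge base.

f49ab8c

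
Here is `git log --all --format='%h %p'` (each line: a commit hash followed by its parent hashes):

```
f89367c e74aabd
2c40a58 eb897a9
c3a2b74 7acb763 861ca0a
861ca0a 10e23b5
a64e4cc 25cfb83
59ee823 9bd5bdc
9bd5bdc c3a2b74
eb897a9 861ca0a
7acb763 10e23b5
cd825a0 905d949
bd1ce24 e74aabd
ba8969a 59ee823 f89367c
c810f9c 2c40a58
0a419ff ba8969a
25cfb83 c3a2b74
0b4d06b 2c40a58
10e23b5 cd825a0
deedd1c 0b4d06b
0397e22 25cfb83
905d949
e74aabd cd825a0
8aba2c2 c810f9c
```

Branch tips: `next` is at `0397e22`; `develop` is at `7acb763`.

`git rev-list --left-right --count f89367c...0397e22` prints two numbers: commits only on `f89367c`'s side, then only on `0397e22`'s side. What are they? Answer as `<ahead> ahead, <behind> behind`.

Reachable from f89367c: {905d949, cd825a0, e74aabd, f89367c}.
Reachable from 0397e22: {0397e22, 10e23b5, 25cfb83, 7acb763, 861ca0a, 905d949, c3a2b74, cd825a0}.
Only in f89367c's history (ahead): {e74aabd, f89367c} — 2.
Only in 0397e22's history (behind): {0397e22, 10e23b5, 25cfb83, 7acb763, 861ca0a, c3a2b74} — 6.

2 ahead, 6 behind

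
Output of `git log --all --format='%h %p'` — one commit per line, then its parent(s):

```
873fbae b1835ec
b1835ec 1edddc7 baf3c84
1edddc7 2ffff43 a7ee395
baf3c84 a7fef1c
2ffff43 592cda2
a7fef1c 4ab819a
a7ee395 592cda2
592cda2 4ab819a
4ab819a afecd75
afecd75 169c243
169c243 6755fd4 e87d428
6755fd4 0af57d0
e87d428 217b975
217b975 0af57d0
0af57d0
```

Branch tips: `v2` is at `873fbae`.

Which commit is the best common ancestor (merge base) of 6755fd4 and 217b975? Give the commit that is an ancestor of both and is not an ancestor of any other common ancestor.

Ancestors of 6755fd4: {0af57d0, 6755fd4}.
Ancestors of 217b975: {0af57d0, 217b975}.
Common ancestors: {0af57d0}.
The only common ancestor is 0af57d0, so it is the merge base.

0af57d0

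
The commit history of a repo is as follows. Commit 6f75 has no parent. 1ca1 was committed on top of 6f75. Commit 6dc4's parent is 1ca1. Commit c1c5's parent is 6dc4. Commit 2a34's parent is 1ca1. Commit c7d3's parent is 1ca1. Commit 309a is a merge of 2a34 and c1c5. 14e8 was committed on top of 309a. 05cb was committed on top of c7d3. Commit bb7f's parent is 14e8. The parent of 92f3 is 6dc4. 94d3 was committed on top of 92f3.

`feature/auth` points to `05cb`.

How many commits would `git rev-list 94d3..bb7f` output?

Reachable from bb7f: {14e8, 1ca1, 2a34, 309a, 6dc4, 6f75, bb7f, c1c5}.
Reachable from 94d3: {1ca1, 6dc4, 6f75, 92f3, 94d3}.
In bb7f's history but not 94d3's: {14e8, 2a34, 309a, bb7f, c1c5} — 5 commits.

5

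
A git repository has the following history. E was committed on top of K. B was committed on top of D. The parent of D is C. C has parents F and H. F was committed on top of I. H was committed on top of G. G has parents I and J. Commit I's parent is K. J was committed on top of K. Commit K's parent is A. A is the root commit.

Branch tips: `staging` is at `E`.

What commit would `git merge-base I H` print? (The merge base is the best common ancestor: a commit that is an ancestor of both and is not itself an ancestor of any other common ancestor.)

Ancestors of I: {A, I, K}.
Ancestors of H: {A, G, H, I, J, K}.
Common ancestors: {A, I, K}.
Among these, I is not an ancestor of any other common ancestor — it is the merge base.

I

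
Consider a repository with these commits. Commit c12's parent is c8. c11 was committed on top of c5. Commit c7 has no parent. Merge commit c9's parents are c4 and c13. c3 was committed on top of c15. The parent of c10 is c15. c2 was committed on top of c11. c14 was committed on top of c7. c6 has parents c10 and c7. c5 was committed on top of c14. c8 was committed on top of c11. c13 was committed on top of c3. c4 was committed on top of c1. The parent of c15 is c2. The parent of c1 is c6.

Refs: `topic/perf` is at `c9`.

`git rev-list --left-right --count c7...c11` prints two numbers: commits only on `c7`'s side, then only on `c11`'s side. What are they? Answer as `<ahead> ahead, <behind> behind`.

0 ahead, 3 behind

Reachable from c7: {c7}.
Reachable from c11: {c11, c14, c5, c7}.
Only in c7's history (ahead): {} — 0.
Only in c11's history (behind): {c11, c14, c5} — 3.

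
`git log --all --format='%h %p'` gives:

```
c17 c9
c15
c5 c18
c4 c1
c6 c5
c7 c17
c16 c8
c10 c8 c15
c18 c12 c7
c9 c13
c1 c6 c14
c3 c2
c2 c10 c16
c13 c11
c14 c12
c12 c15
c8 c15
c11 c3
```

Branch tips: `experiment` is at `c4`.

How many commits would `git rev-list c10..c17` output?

7

Reachable from c17: {c10, c11, c13, c15, c16, c17, c2, c3, c8, c9}.
Reachable from c10: {c10, c15, c8}.
In c17's history but not c10's: {c11, c13, c16, c17, c2, c3, c9} — 7 commits.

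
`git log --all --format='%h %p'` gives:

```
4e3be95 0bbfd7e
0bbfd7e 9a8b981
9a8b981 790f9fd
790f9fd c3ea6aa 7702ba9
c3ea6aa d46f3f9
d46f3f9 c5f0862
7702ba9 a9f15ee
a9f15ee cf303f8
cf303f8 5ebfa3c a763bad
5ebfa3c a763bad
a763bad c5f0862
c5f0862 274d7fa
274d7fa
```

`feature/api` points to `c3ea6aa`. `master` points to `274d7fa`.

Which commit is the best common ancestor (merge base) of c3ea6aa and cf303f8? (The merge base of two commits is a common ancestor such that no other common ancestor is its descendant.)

c5f0862

Ancestors of c3ea6aa: {274d7fa, c3ea6aa, c5f0862, d46f3f9}.
Ancestors of cf303f8: {274d7fa, 5ebfa3c, a763bad, c5f0862, cf303f8}.
Common ancestors: {274d7fa, c5f0862}.
Among these, c5f0862 is not an ancestor of any other common ancestor — it is the merge base.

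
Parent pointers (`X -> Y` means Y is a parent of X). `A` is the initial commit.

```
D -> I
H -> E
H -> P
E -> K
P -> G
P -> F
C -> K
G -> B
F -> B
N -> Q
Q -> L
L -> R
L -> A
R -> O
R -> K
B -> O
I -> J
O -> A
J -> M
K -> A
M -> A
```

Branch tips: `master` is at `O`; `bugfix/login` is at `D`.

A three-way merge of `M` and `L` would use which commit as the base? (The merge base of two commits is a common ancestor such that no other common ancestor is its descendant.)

A

Ancestors of M: {A, M}.
Ancestors of L: {A, K, L, O, R}.
Common ancestors: {A}.
The only common ancestor is A, so it is the merge base.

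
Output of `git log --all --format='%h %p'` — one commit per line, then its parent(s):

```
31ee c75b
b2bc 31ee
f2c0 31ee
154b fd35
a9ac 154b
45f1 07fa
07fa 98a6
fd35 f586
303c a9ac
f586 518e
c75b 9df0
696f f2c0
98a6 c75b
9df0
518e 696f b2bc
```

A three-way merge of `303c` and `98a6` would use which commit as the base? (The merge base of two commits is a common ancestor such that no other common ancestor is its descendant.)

Ancestors of 303c: {154b, 303c, 31ee, 518e, 696f, 9df0, a9ac, b2bc, c75b, f2c0, f586, fd35}.
Ancestors of 98a6: {98a6, 9df0, c75b}.
Common ancestors: {9df0, c75b}.
Among these, c75b is not an ancestor of any other common ancestor — it is the merge base.

c75b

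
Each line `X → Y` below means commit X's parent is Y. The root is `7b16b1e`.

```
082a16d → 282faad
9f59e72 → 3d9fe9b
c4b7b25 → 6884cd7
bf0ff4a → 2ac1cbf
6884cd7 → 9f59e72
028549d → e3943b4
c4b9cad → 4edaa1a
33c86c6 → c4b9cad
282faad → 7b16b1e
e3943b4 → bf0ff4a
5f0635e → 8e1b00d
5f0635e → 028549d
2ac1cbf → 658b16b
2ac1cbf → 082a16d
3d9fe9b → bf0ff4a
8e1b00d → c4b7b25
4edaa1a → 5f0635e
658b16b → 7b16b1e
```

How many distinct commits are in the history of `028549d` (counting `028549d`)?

Walking parent pointers from 028549d: reachable set = {028549d, 082a16d, 282faad, 2ac1cbf, 658b16b, 7b16b1e, bf0ff4a, e3943b4}.
That is 8 commits.

8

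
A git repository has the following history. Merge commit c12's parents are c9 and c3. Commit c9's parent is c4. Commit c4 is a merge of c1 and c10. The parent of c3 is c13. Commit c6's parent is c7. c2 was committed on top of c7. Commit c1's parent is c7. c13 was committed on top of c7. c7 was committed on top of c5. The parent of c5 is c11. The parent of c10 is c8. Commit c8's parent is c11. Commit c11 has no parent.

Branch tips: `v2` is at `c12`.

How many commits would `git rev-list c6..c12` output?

8

Reachable from c12: {c1, c10, c11, c12, c13, c3, c4, c5, c7, c8, c9}.
Reachable from c6: {c11, c5, c6, c7}.
In c12's history but not c6's: {c1, c10, c12, c13, c3, c4, c8, c9} — 8 commits.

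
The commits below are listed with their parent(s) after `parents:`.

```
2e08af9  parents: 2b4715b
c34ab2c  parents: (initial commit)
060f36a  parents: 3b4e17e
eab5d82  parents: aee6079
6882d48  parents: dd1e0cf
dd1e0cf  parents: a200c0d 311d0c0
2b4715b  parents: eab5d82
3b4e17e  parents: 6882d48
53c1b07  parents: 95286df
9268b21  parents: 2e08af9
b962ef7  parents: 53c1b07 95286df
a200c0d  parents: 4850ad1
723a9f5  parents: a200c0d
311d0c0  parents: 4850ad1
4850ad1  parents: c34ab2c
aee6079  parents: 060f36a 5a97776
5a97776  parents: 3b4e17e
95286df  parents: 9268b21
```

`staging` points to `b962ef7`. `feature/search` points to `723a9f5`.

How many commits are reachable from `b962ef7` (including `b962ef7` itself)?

17

Walking parent pointers from b962ef7: reachable set = {060f36a, 2b4715b, 2e08af9, 311d0c0, 3b4e17e, 4850ad1, 53c1b07, 5a97776, 6882d48, 9268b21, 95286df, a200c0d, aee6079, b962ef7, c34ab2c, dd1e0cf, eab5d82}.
That is 17 commits.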